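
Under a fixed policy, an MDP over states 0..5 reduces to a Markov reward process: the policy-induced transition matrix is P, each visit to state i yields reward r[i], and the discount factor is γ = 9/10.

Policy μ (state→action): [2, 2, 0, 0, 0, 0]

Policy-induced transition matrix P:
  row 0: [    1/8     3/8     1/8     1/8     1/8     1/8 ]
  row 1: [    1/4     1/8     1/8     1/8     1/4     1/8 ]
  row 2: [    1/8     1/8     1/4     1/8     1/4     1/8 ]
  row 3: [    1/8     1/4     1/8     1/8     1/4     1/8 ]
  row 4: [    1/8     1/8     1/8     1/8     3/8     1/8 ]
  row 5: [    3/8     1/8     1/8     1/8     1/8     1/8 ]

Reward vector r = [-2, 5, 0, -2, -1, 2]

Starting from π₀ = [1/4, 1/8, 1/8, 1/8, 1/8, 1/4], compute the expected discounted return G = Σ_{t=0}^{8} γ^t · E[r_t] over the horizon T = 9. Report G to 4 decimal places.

t=0: π = [0.2500, 0.1250, 0.1250, 0.1250, 0.1250, 0.2500], E[r] = 0.2500, γ^t·E[r] = 0.250000, running G = 0.250000
t=1: π = [0.2031, 0.2031, 0.1406, 0.1250, 0.2031, 0.1250], E[r] = 0.4063, γ^t·E[r] = 0.365625, running G = 0.615625
t=2: π = [0.1816, 0.1914, 0.1426, 0.1250, 0.2344, 0.1250], E[r] = 0.3594, γ^t·E[r] = 0.291094, running G = 0.906719
t=3: π = [0.1802, 0.1860, 0.1428, 0.1250, 0.2410, 0.1250], E[r] = 0.3289, γ^t·E[r] = 0.239737, running G = 1.146456
t=4: π = [0.1795, 0.1857, 0.1429, 0.1250, 0.2420, 0.1250], E[r] = 0.3274, γ^t·E[r] = 0.214782, running G = 1.361238
t=5: π = [0.1795, 0.1855, 0.1429, 0.1250, 0.2422, 0.1250], E[r] = 0.3264, γ^t·E[r] = 0.192739, running G = 1.553977
t=6: π = [0.1794, 0.1855, 0.1429, 0.1250, 0.2422, 0.1250], E[r] = 0.3264, γ^t·E[r] = 0.173440, running G = 1.727416
t=7: π = [0.1794, 0.1855, 0.1429, 0.1250, 0.2422, 0.1250], E[r] = 0.3263, γ^t·E[r] = 0.156081, running G = 1.883498
t=8: π = [0.1794, 0.1855, 0.1429, 0.1250, 0.2422, 0.1250], E[r] = 0.3263, γ^t·E[r] = 0.140473, running G = 2.023970

G = 2.0240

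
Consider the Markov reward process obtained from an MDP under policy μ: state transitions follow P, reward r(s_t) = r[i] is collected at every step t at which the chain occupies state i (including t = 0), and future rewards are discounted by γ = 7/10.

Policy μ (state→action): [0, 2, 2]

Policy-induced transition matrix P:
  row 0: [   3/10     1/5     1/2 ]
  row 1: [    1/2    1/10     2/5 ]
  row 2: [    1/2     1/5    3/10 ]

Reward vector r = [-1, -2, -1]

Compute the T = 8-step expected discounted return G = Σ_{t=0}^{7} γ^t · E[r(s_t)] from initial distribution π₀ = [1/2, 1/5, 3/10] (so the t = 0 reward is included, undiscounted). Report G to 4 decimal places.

G = -3.7293

t=0: π = [0.5000, 0.2000, 0.3000], E[r] = -1.2000, γ^t·E[r] = -1.200000, running G = -1.200000
t=1: π = [0.4000, 0.1800, 0.4200], E[r] = -1.1800, γ^t·E[r] = -0.826000, running G = -2.026000
t=2: π = [0.4200, 0.1820, 0.3980], E[r] = -1.1820, γ^t·E[r] = -0.579180, running G = -2.605180
t=3: π = [0.4160, 0.1818, 0.4022], E[r] = -1.1818, γ^t·E[r] = -0.405357, running G = -3.010537
t=4: π = [0.4168, 0.1818, 0.4014], E[r] = -1.1818, γ^t·E[r] = -0.283755, running G = -3.294292
t=5: π = [0.4166, 0.1818, 0.4015], E[r] = -1.1818, γ^t·E[r] = -0.198628, running G = -3.492921
t=6: π = [0.4167, 0.1818, 0.4015], E[r] = -1.1818, γ^t·E[r] = -0.139040, running G = -3.631960
t=7: π = [0.4167, 0.1818, 0.4015], E[r] = -1.1818, γ^t·E[r] = -0.097328, running G = -3.729288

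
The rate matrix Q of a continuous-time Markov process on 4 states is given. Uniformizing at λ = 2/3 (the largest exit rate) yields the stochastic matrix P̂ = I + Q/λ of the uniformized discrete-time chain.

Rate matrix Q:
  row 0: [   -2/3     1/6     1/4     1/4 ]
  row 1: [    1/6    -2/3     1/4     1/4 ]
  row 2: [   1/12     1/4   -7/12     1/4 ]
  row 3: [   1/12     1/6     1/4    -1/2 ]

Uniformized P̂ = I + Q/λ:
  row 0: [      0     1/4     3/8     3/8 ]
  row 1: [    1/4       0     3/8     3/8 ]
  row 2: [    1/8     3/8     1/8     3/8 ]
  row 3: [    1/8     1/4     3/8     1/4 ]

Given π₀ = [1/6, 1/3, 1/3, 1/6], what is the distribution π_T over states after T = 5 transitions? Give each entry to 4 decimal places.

t=0: π = [0.1667, 0.3333, 0.3333, 0.1667]
t=1: π = [0.1458, 0.2083, 0.2917, 0.3542]
t=2: π = [0.1328, 0.2344, 0.3021, 0.3307]
t=3: π = [0.1377, 0.2292, 0.2995, 0.3337]
t=4: π = [0.1364, 0.2301, 0.3001, 0.3333]
t=5: π = [0.1367, 0.2300, 0.3000, 0.3333]

π = [0.1367, 0.2300, 0.3000, 0.3333]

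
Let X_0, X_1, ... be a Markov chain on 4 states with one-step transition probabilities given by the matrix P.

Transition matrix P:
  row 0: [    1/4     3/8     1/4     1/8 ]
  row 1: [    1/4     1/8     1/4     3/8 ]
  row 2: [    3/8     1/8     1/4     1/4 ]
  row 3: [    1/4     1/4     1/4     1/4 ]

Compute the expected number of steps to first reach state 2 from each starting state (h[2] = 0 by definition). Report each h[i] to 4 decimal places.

First-step conditioning: h[2] = 0; for i ≠ 2, h[i] = 1 + Σ_k P[i][k]·h[k].
  h[0] = 1 + 1/4·h[0] + 3/8·h[1] + 1/8·h[3]
  h[1] = 1 + 1/4·h[0] + 1/8·h[1] + 3/8·h[3]
  h[3] = 1 + 1/4·h[0] + 1/4·h[1] + 1/4·h[3]
Solving the 3×3 linear system over states ≠ 2 gives exactly h = [4, 4, 0, 4] (h[2] = 0 is the target).

h = [4.0000, 4.0000, 0.0000, 4.0000]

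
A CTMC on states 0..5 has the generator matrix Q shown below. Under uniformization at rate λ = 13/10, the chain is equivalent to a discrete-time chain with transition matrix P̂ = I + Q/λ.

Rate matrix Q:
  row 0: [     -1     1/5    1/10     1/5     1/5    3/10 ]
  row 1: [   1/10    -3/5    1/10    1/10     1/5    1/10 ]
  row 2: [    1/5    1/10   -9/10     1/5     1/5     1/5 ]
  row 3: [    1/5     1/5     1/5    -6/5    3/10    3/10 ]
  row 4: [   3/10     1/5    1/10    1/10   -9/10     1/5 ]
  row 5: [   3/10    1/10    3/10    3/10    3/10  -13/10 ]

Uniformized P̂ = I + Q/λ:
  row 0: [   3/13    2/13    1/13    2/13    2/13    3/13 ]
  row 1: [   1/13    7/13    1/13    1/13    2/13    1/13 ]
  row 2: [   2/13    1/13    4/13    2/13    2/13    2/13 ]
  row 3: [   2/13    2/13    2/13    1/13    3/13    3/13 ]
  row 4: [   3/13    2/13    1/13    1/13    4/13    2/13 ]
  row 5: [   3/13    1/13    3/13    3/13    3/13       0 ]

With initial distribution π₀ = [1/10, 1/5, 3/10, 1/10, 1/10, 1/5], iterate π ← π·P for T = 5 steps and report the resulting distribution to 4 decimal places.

t=0: π = [0.1000, 0.2000, 0.3000, 0.1000, 0.1000, 0.2000]
t=1: π = [0.1692, 0.1923, 0.1846, 0.1385, 0.1923, 0.1231]
t=2: π = [0.1763, 0.2041, 0.1491, 0.1231, 0.2036, 0.1438]
t=3: π = [0.1784, 0.2098, 0.1429, 0.1241, 0.2057, 0.1391]
t=4: π = [0.1779, 0.2129, 0.1408, 0.1230, 0.2057, 0.1396]
t=5: π = [0.1777, 0.2141, 0.1404, 0.1229, 0.2057, 0.1392]

π = [0.1777, 0.2141, 0.1404, 0.1229, 0.2057, 0.1392]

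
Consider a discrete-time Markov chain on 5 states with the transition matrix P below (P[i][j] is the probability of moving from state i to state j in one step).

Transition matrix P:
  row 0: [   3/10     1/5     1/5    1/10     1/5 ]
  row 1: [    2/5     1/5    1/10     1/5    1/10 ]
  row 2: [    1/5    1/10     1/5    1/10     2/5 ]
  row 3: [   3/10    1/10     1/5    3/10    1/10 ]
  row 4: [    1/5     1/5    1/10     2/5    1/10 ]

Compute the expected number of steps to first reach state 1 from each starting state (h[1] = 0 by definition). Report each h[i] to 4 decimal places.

h = [6.1692, 0.0000, 6.8155, 6.9221, 6.3158]

First-step conditioning: h[1] = 0; for i ≠ 1, h[i] = 1 + Σ_k P[i][k]·h[k].
  h[0] = 1 + 3/10·h[0] + 1/5·h[2] + 1/10·h[3] + 1/5·h[4]
  h[2] = 1 + 1/5·h[0] + 1/5·h[2] + 1/10·h[3] + 2/5·h[4]
  h[3] = 1 + 3/10·h[0] + 1/5·h[2] + 3/10·h[3] + 1/10·h[4]
  h[4] = 1 + 1/5·h[0] + 1/10·h[2] + 2/5·h[3] + 1/10·h[4]
Solving the 4×4 linear system over states ≠ 1 gives exactly h = [9260/1501, 0, 10230/1501, 10390/1501, 120/19] (h[1] = 0 is the target).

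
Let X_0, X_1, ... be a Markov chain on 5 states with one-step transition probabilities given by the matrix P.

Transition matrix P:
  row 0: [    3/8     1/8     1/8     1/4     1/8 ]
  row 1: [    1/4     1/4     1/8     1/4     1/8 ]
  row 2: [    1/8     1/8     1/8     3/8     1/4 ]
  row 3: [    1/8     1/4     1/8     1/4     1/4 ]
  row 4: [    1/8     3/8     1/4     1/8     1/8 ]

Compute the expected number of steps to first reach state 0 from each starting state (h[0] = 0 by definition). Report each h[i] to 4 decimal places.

First-step conditioning: h[0] = 0; for i ≠ 0, h[i] = 1 + Σ_k P[i][k]·h[k].
  h[1] = 1 + 1/4·h[1] + 1/8·h[2] + 1/4·h[3] + 1/8·h[4]
  h[2] = 1 + 1/8·h[1] + 1/8·h[2] + 3/8·h[3] + 1/4·h[4]
  h[3] = 1 + 1/4·h[1] + 1/8·h[2] + 1/4·h[3] + 1/4·h[4]
  h[4] = 1 + 3/8·h[1] + 1/4·h[2] + 1/8·h[3] + 1/8·h[4]
Solving the 4×4 linear system over states ≠ 0 gives exactly h = [0, 1022/183, 1184/183, 1166/183, 384/61] (h[0] = 0 is the target).

h = [0.0000, 5.5847, 6.4699, 6.3716, 6.2951]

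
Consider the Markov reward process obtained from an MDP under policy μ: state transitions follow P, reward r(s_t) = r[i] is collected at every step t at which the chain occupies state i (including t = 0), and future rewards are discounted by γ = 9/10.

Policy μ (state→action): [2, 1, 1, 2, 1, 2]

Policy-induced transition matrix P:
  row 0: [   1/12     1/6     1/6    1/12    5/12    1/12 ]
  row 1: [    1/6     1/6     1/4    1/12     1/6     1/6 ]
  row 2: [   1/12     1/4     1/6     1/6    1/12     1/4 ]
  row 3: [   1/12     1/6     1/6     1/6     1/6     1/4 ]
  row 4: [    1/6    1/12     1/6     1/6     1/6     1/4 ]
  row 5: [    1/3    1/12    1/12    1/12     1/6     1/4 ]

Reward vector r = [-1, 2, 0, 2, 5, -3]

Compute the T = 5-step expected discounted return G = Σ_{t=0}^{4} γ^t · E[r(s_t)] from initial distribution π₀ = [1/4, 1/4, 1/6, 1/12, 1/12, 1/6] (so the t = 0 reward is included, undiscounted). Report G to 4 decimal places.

t=0: π = [0.2500, 0.2500, 0.1667, 0.0833, 0.0833, 0.1667], E[r] = 0.3333, γ^t·E[r] = 0.333333, running G = 0.333333
t=1: π = [0.1528, 0.1597, 0.1736, 0.1111, 0.2153, 0.1875], E[r] = 0.9028, γ^t·E[r] = 0.812500, running G = 1.145833
t=2: π = [0.1615, 0.1476, 0.1644, 0.1250, 0.1904, 0.2112], E[r] = 0.7020, γ^t·E[r] = 0.568594, running G = 1.714427
t=3: π = [0.1643, 0.1469, 0.1614, 0.1233, 0.1933, 0.2108], E[r] = 0.7104, γ^t·E[r] = 0.517887, running G = 2.232314
t=4: π = [0.1644, 0.1464, 0.1613, 0.1232, 0.1943, 0.2104], E[r] = 0.7152, γ^t·E[r] = 0.469228, running G = 2.701542

G = 2.7015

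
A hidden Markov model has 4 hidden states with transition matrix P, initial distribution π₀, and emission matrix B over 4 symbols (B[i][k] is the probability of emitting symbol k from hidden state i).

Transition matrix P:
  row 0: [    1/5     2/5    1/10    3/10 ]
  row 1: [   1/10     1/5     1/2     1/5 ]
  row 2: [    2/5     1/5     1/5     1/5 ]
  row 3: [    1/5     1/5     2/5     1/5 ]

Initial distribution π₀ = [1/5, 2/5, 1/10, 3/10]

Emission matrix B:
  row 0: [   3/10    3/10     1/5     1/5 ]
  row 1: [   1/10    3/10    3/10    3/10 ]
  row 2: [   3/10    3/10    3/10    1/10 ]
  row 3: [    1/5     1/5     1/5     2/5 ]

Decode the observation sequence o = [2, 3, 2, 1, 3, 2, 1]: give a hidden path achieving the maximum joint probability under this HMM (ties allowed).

path = [1, 3, 2, 0, 1, 2, 0]

t=0: δ = [4.000e-02, 1.200e-01, 3.000e-02, 6.000e-02]  (obs o_0=2)
t=1: δ = [2.400e-03, 7.200e-03, 6.000e-03, 9.600e-03]  ψ = [1, 1, 1, 1]  (obs o_1=3)
t=2: δ = [4.800e-04, 5.760e-04, 1.152e-03, 3.840e-04]  ψ = [2, 3, 3, 3]  (obs o_2=2)
t=3: δ = [1.382e-04, 6.912e-05, 8.640e-05, 4.608e-05]  ψ = [2, 2, 1, 2]  (obs o_3=1)
t=4: δ = [6.912e-06, 1.659e-05, 3.456e-06, 1.659e-05]  ψ = [2, 0, 1, 0]  (obs o_4=3)
t=5: δ = [6.636e-07, 9.953e-07, 2.488e-06, 6.636e-07]  ψ = [3, 1, 1, 1]  (obs o_5=2)
t=6: δ = [2.986e-07, 1.493e-07, 1.493e-07, 9.953e-08]  ψ = [2, 2, 1, 2]  (obs o_6=1)
backtrack: best end state = 0; path = [1, 3, 2, 0, 1, 2, 0]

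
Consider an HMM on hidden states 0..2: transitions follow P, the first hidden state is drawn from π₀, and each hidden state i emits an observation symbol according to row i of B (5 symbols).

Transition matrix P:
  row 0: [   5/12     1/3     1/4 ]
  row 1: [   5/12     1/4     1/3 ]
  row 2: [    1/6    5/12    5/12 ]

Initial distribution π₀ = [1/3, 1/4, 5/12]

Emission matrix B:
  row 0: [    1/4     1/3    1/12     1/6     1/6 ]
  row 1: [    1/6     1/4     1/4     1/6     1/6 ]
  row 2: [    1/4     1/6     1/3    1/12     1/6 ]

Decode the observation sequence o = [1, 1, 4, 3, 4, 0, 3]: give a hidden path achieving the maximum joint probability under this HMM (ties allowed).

path = [0, 0, 0, 0, 0, 0, 0]

t=0: δ = [1.111e-01, 6.250e-02, 6.944e-02]  (obs o_0=1)
t=1: δ = [1.543e-02, 9.259e-03, 4.823e-03]  ψ = [0, 0, 2]  (obs o_1=1)
t=2: δ = [1.072e-03, 8.573e-04, 6.430e-04]  ψ = [0, 0, 0]  (obs o_2=4)
t=3: δ = [7.442e-05, 5.954e-05, 2.381e-05]  ψ = [0, 0, 1]  (obs o_3=3)
t=4: δ = [5.168e-06, 4.135e-06, 3.308e-06]  ψ = [0, 0, 1]  (obs o_4=4)
t=5: δ = [5.384e-07, 2.871e-07, 3.445e-07]  ψ = [0, 0, 1]  (obs o_5=0)
t=6: δ = [3.739e-08, 2.991e-08, 1.196e-08]  ψ = [0, 0, 2]  (obs o_6=3)
backtrack: best end state = 0; path = [0, 0, 0, 0, 0, 0, 0]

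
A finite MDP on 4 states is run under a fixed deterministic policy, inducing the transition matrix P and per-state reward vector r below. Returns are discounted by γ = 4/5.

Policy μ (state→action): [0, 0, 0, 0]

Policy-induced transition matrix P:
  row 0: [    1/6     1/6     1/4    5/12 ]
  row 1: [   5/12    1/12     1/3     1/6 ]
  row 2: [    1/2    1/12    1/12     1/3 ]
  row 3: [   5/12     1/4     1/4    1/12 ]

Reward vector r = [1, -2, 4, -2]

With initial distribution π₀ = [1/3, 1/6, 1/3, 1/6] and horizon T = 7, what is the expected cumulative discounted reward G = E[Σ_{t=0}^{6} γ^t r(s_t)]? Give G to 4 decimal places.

G = 2.1216

t=0: π = [0.3333, 0.1667, 0.3333, 0.1667], E[r] = 1.0000, γ^t·E[r] = 1.000000, running G = 1.000000
t=1: π = [0.3611, 0.1389, 0.2083, 0.2917], E[r] = 0.3333, γ^t·E[r] = 0.266667, running G = 1.266667
t=2: π = [0.3438, 0.1620, 0.2269, 0.2674], E[r] = 0.3924, γ^t·E[r] = 0.251111, running G = 1.517778
t=3: π = [0.3496, 0.1565, 0.2257, 0.2681], E[r] = 0.4031, γ^t·E[r] = 0.206370, running G = 1.724148
t=4: π = [0.3481, 0.1572, 0.2254, 0.2693], E[r] = 0.3968, γ^t·E[r] = 0.162519, running G = 1.886667
t=5: π = [0.3484, 0.1572, 0.2255, 0.2688], E[r] = 0.3985, γ^t·E[r] = 0.130567, running G = 2.017233
t=6: π = [0.3484, 0.1572, 0.2255, 0.2690], E[r] = 0.3981, γ^t·E[r] = 0.104371, running G = 2.121604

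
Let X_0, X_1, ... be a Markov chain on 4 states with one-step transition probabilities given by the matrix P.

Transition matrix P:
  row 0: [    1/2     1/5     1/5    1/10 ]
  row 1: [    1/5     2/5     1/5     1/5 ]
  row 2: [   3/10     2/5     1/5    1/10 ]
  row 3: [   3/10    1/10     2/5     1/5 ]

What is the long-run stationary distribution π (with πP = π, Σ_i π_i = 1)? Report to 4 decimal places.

Balance equations π_j = Σ_i π_i·P[i][j]:
  π_0 = 1/2·π_0 + 1/5·π_1 + 3/10·π_2 + 3/10·π_3
  π_1 = 1/5·π_0 + 2/5·π_1 + 2/5·π_2 + 1/10·π_3
  π_2 = 1/5·π_0 + 1/5·π_1 + 1/5·π_2 + 2/5·π_3
  normalize: π_0 + π_1 + π_2 + π_3 = 1
Solving the linear system gives exactly π = [41/121, 35/121, 83/363, 52/363].

π = [0.3388, 0.2893, 0.2287, 0.1433]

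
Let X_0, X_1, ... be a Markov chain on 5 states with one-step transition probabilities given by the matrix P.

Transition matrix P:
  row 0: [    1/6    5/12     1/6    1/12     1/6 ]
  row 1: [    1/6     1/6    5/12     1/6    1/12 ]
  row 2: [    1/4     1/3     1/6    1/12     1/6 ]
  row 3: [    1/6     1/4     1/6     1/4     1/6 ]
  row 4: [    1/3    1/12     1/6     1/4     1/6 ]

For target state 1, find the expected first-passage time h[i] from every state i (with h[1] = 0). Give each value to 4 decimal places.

h = [3.0769, 0.0000, 3.3333, 3.6923, 4.2051]

First-step conditioning: h[1] = 0; for i ≠ 1, h[i] = 1 + Σ_k P[i][k]·h[k].
  h[0] = 1 + 1/6·h[0] + 1/6·h[2] + 1/12·h[3] + 1/6·h[4]
  h[2] = 1 + 1/4·h[0] + 1/6·h[2] + 1/12·h[3] + 1/6·h[4]
  h[3] = 1 + 1/6·h[0] + 1/6·h[2] + 1/4·h[3] + 1/6·h[4]
  h[4] = 1 + 1/3·h[0] + 1/6·h[2] + 1/4·h[3] + 1/6·h[4]
Solving the 4×4 linear system over states ≠ 1 gives exactly h = [40/13, 0, 10/3, 48/13, 164/39] (h[1] = 0 is the target).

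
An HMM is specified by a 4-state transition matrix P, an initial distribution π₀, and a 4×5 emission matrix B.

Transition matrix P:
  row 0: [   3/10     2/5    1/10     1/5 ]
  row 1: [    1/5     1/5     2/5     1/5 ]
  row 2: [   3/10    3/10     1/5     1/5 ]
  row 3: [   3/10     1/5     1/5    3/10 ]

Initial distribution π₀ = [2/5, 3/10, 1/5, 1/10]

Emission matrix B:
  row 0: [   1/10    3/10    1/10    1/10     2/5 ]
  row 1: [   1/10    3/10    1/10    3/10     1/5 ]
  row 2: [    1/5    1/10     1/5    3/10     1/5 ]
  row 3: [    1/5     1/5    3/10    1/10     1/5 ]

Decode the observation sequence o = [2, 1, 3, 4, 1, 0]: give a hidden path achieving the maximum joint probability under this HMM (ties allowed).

path = [0, 1, 2, 0, 1, 2]

t=0: δ = [4.000e-02, 3.000e-02, 4.000e-02, 3.000e-02]  (obs o_0=2)
t=1: δ = [3.600e-03, 4.800e-03, 1.200e-03, 1.800e-03]  ψ = [0, 0, 1, 3]  (obs o_1=1)
t=2: δ = [1.080e-04, 4.320e-04, 5.760e-04, 9.600e-05]  ψ = [0, 0, 1, 1]  (obs o_2=3)
t=3: δ = [6.912e-05, 3.456e-05, 3.456e-05, 2.304e-05]  ψ = [2, 2, 1, 2]  (obs o_3=4)
t=4: δ = [6.221e-06, 8.294e-06, 1.382e-06, 2.765e-06]  ψ = [0, 0, 1, 0]  (obs o_4=1)
t=5: δ = [1.866e-07, 2.488e-07, 6.636e-07, 3.318e-07]  ψ = [0, 0, 1, 1]  (obs o_5=0)
backtrack: best end state = 2; path = [0, 1, 2, 0, 1, 2]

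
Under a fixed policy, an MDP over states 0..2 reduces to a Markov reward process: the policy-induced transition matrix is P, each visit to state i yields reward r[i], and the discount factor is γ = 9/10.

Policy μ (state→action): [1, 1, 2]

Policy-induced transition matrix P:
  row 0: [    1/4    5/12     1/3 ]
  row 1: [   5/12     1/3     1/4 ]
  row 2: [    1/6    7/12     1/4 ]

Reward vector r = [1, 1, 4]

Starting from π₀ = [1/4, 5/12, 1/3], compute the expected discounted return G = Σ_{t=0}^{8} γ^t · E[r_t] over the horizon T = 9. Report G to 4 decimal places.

G = 11.3405

t=0: π = [0.2500, 0.4167, 0.3333], E[r] = 2.0000, γ^t·E[r] = 2.000000, running G = 2.000000
t=1: π = [0.2917, 0.4375, 0.2708], E[r] = 1.8125, γ^t·E[r] = 1.631250, running G = 3.631250
t=2: π = [0.3003, 0.4253, 0.2743], E[r] = 1.8229, γ^t·E[r] = 1.476563, running G = 5.107813
t=3: π = [0.2980, 0.4269, 0.2750], E[r] = 1.8251, γ^t·E[r] = 1.330488, running G = 6.438301
t=4: π = [0.2982, 0.4269, 0.2748], E[r] = 1.8245, γ^t·E[r] = 1.197060, running G = 7.635361
t=5: π = [0.2983, 0.4269, 0.2749], E[r] = 1.8246, γ^t·E[r] = 1.077384, running G = 8.712745
t=6: π = [0.2982, 0.4269, 0.2749], E[r] = 1.8246, γ^t·E[r] = 0.969648, running G = 9.682392
t=7: π = [0.2982, 0.4269, 0.2749], E[r] = 1.8246, γ^t·E[r] = 0.872682, running G = 10.555074
t=8: π = [0.2982, 0.4269, 0.2749], E[r] = 1.8246, γ^t·E[r] = 0.785414, running G = 11.340488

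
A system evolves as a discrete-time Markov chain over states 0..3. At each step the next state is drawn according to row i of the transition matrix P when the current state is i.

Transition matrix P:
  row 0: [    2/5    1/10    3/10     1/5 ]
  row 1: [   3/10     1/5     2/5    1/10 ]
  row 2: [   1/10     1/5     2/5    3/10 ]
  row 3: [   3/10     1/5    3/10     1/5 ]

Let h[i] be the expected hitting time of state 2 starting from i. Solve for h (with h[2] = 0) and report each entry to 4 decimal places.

First-step conditioning: h[2] = 0; for i ≠ 2, h[i] = 1 + Σ_k P[i][k]·h[k].
  h[0] = 1 + 2/5·h[0] + 1/10·h[1] + 1/5·h[3]
  h[1] = 1 + 3/10·h[0] + 1/5·h[1] + 1/10·h[3]
  h[3] = 1 + 3/10·h[0] + 1/5·h[1] + 1/5·h[3]
Solving the 3×3 linear system over states ≠ 2 gives exactly h = [182/57, 54/19, 0, 60/19] (h[2] = 0 is the target).

h = [3.1930, 2.8421, 0.0000, 3.1579]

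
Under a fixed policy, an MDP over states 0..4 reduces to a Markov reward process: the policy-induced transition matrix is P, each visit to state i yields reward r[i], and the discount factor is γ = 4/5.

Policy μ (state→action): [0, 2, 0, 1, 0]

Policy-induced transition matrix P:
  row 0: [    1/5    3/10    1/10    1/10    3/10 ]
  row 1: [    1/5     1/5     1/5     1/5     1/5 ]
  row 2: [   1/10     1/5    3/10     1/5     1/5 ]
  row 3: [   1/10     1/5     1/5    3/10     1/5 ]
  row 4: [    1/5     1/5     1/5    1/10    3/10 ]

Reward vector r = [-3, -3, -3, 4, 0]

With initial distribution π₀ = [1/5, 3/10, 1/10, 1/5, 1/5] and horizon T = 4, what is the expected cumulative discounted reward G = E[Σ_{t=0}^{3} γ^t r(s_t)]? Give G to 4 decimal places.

G = -3.0116

t=0: π = [0.2000, 0.3000, 0.1000, 0.2000, 0.2000], E[r] = -1.0000, γ^t·E[r] = -1.000000, running G = -1.000000
t=1: π = [0.1700, 0.2200, 0.1900, 0.1800, 0.2400], E[r] = -1.0200, γ^t·E[r] = -0.816000, running G = -1.816000
t=2: π = [0.1630, 0.2170, 0.2020, 0.1770, 0.2410], E[r] = -1.0380, γ^t·E[r] = -0.664320, running G = -2.480320
t=3: π = [0.1621, 0.2163, 0.2039, 0.1773, 0.2404], E[r] = -1.0377, γ^t·E[r] = -0.531302, running G = -3.011622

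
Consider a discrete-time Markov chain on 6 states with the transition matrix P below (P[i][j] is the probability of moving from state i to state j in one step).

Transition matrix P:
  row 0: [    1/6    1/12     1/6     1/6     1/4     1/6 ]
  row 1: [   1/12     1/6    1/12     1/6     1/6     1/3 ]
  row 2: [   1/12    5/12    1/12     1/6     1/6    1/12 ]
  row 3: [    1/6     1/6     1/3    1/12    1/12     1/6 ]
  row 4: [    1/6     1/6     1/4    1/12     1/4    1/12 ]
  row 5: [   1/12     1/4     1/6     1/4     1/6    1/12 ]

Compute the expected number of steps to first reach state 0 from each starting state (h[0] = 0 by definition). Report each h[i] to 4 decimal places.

h = [0.0000, 9.0737, 9.0841, 8.4425, 8.3194, 9.0323]

First-step conditioning: h[0] = 0; for i ≠ 0, h[i] = 1 + Σ_k P[i][k]·h[k].
  h[1] = 1 + 1/6·h[1] + 1/12·h[2] + 1/6·h[3] + 1/6·h[4] + 1/3·h[5]
  h[2] = 1 + 5/12·h[1] + 1/12·h[2] + 1/6·h[3] + 1/6·h[4] + 1/12·h[5]
  h[3] = 1 + 1/6·h[1] + 1/3·h[2] + 1/12·h[3] + 1/12·h[4] + 1/6·h[5]
  h[4] = 1 + 1/6·h[1] + 1/4·h[2] + 1/12·h[3] + 1/4·h[4] + 1/12·h[5]
  h[5] = 1 + 1/4·h[1] + 1/6·h[2] + 1/4·h[3] + 1/6·h[4] + 1/12·h[5]
Solving the 5×5 linear system over states ≠ 0 gives exactly h = [0, 105228/11597, 105348/11597, 97908/11597, 96480/11597, 104748/11597] (h[0] = 0 is the target).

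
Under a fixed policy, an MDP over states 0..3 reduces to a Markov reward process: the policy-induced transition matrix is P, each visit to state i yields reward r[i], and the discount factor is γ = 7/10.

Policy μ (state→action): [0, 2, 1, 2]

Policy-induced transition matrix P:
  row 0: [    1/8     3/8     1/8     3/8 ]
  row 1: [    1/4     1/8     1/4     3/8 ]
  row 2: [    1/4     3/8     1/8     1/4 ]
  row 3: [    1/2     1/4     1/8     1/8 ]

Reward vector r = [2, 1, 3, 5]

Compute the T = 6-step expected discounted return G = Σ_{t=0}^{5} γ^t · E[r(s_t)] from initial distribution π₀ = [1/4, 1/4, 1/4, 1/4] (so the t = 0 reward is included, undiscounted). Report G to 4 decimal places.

G = 8.0561

t=0: π = [0.2500, 0.2500, 0.2500, 0.2500], E[r] = 2.7500, γ^t·E[r] = 2.750000, running G = 2.750000
t=1: π = [0.2813, 0.2813, 0.1563, 0.2813], E[r] = 2.7188, γ^t·E[r] = 1.903125, running G = 4.653125
t=2: π = [0.2852, 0.2695, 0.1602, 0.2852], E[r] = 2.7461, γ^t·E[r] = 1.345586, running G = 5.998711
t=3: π = [0.2856, 0.2720, 0.1587, 0.2837], E[r] = 2.7378, γ^t·E[r] = 0.939063, running G = 6.937774
t=4: π = [0.2852, 0.2715, 0.1590, 0.2842], E[r] = 2.7402, γ^t·E[r] = 0.657916, running G = 7.595690
t=5: π = [0.2854, 0.2716, 0.1589, 0.2841], E[r] = 2.7396, γ^t·E[r] = 0.460437, running G = 8.056127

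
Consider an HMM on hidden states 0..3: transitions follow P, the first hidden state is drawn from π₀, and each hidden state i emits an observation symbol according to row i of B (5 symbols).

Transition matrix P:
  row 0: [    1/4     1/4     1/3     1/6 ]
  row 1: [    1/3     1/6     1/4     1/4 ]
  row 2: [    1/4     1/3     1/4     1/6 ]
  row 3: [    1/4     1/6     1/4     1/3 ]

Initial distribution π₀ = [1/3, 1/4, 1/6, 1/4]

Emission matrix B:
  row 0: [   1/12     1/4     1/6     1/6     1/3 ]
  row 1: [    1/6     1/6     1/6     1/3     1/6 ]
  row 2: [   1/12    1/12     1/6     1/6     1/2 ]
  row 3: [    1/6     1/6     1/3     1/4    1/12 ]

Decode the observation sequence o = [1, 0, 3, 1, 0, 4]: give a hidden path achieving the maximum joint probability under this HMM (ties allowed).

t=0: δ = [8.333e-02, 4.167e-02, 1.389e-02, 4.167e-02]  (obs o_0=1)
t=1: δ = [1.736e-03, 3.472e-03, 2.315e-03, 2.315e-03]  ψ = [0, 0, 0, 0]  (obs o_1=0)
t=2: δ = [1.929e-04, 2.572e-04, 1.447e-04, 2.170e-04]  ψ = [1, 2, 1, 1]  (obs o_2=3)
t=3: δ = [2.143e-05, 8.038e-06, 5.358e-06, 1.206e-05]  ψ = [1, 0, 0, 3]  (obs o_3=1)
t=4: δ = [4.465e-07, 8.931e-07, 5.954e-07, 6.698e-07]  ψ = [0, 0, 0, 3]  (obs o_4=0)
t=5: δ = [9.923e-08, 3.308e-08, 1.116e-07, 1.861e-08]  ψ = [1, 2, 1, 1]  (obs o_5=4)
backtrack: best end state = 2; path = [0, 2, 1, 0, 1, 2]

path = [0, 2, 1, 0, 1, 2]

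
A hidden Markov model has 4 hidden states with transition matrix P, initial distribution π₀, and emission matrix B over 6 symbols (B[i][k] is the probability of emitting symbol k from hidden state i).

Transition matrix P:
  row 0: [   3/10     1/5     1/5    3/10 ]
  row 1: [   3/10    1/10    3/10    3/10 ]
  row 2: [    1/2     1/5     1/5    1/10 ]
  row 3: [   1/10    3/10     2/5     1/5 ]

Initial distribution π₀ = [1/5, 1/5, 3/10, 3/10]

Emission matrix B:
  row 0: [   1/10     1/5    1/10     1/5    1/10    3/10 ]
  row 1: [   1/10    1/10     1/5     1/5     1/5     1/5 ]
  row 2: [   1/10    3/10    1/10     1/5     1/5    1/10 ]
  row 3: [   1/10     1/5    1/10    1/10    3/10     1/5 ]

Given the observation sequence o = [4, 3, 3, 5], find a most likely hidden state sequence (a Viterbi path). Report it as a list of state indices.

t=0: δ = [2.000e-02, 4.000e-02, 6.000e-02, 9.000e-02]  (obs o_0=4)
t=1: δ = [6.000e-03, 5.400e-03, 7.200e-03, 1.800e-03]  ψ = [2, 3, 3, 3]  (obs o_1=3)
t=2: δ = [7.200e-04, 2.880e-04, 3.240e-04, 1.800e-04]  ψ = [2, 2, 1, 0]  (obs o_2=3)
t=3: δ = [6.480e-05, 2.880e-05, 1.440e-05, 4.320e-05]  ψ = [0, 0, 0, 0]  (obs o_3=5)
backtrack: best end state = 0; path = [3, 2, 0, 0]

path = [3, 2, 0, 0]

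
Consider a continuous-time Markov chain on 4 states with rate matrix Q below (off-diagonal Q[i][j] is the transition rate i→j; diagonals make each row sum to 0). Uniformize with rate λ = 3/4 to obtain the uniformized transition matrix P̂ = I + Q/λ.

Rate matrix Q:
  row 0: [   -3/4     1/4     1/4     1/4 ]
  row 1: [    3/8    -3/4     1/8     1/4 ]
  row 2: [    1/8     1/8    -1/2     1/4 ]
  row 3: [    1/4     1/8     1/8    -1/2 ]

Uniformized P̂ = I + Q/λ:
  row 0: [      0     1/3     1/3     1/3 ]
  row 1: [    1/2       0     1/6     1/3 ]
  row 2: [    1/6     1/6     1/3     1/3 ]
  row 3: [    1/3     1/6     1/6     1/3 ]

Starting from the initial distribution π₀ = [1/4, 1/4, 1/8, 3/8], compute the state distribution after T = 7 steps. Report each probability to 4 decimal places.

π = [0.2412, 0.1772, 0.2482, 0.3333]

t=0: π = [0.2500, 0.2500, 0.1250, 0.3750]
t=1: π = [0.2708, 0.1667, 0.2292, 0.3333]
t=2: π = [0.2326, 0.1840, 0.2500, 0.3333]
t=3: π = [0.2448, 0.1748, 0.2471, 0.3333]
t=4: π = [0.2397, 0.1783, 0.2486, 0.3333]
t=5: π = [0.2417, 0.1769, 0.2481, 0.3333]
t=6: π = [0.2409, 0.1775, 0.2483, 0.3333]
t=7: π = [0.2412, 0.1772, 0.2482, 0.3333]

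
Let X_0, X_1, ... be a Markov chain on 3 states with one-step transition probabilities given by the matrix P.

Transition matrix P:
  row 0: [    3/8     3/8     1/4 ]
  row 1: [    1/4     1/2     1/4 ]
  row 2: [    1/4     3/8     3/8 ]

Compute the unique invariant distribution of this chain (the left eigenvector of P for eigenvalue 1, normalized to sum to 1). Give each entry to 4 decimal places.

Balance equations π_j = Σ_i π_i·P[i][j]:
  π_0 = 3/8·π_0 + 1/4·π_1 + 1/4·π_2
  π_1 = 3/8·π_0 + 1/2·π_1 + 3/8·π_2
  normalize: π_0 + π_1 + π_2 = 1
Solving the linear system gives exactly π = [2/7, 3/7, 2/7].

π = [0.2857, 0.4286, 0.2857]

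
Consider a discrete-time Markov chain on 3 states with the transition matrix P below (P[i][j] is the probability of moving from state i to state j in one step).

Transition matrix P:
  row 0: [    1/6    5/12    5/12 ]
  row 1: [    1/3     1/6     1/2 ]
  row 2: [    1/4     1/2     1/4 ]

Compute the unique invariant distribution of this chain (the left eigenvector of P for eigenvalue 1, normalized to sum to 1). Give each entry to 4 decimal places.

π = [0.2584, 0.3589, 0.3828]

Balance equations π_j = Σ_i π_i·P[i][j]:
  π_0 = 1/6·π_0 + 1/3·π_1 + 1/4·π_2
  π_1 = 5/12·π_0 + 1/6·π_1 + 1/2·π_2
  normalize: π_0 + π_1 + π_2 = 1
Solving the linear system gives exactly π = [54/209, 75/209, 80/209].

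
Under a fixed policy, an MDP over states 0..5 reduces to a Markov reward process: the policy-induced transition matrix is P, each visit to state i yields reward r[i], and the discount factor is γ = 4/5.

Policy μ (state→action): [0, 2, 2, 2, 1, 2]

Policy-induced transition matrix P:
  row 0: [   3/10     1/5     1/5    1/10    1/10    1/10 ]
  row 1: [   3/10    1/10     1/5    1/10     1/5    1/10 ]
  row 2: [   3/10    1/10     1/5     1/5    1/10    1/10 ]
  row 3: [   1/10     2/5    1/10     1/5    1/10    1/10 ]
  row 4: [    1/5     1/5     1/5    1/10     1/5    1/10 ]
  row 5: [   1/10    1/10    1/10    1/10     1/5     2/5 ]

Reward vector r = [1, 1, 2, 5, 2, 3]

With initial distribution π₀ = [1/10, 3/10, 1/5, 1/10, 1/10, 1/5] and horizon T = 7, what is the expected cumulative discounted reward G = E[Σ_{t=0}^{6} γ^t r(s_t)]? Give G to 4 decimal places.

t=0: π = [0.1000, 0.3000, 0.2000, 0.1000, 0.1000, 0.2000], E[r] = 2.1000, γ^t·E[r] = 2.100000, running G = 2.100000
t=1: π = [0.2300, 0.1500, 0.1700, 0.1300, 0.1600, 0.1600], E[r] = 2.1700, γ^t·E[r] = 1.736000, running G = 3.836000
t=2: π = [0.2260, 0.1780, 0.1710, 0.1300, 0.1470, 0.1480], E[r] = 2.1340, γ^t·E[r] = 1.365760, running G = 5.201760
t=3: π = [0.2297, 0.1763, 0.1722, 0.1301, 0.1473, 0.1444], E[r] = 2.1287, γ^t·E[r] = 1.089894, running G = 6.291654
t=4: π = [0.2304, 0.1767, 0.1726, 0.1302, 0.1468, 0.1433], E[r] = 2.1269, γ^t·E[r] = 0.871182, running G = 7.162837
t=5: π = [0.2306, 0.1768, 0.1726, 0.1303, 0.1467, 0.1430], E[r] = 2.1264, γ^t·E[r] = 0.696790, running G = 7.859627
t=6: π = [0.2307, 0.1768, 0.1727, 0.1303, 0.1466, 0.1429], E[r] = 2.1263, γ^t·E[r] = 0.557393, running G = 8.417020

G = 8.4170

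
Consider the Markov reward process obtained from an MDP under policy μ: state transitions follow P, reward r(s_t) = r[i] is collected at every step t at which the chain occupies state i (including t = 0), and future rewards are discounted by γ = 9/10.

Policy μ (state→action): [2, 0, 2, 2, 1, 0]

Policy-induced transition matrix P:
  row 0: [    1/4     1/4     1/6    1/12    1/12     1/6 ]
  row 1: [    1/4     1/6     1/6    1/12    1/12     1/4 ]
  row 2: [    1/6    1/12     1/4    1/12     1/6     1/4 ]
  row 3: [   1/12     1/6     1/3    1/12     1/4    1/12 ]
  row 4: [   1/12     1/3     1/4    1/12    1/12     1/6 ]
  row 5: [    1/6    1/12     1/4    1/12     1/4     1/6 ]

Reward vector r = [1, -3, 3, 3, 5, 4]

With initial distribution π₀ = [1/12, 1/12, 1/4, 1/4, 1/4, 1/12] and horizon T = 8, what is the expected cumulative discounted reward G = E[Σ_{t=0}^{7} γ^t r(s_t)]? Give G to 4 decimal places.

G = 12.8314

t=0: π = [0.0833, 0.0833, 0.2500, 0.2500, 0.2500, 0.0833], E[r] = 2.9167, γ^t·E[r] = 2.916667, running G = 2.916667
t=1: π = [0.1389, 0.1875, 0.2569, 0.0833, 0.1597, 0.1736], E[r] = 2.0903, γ^t·E[r] = 1.881250, running G = 4.797917
t=2: π = [0.1736, 0.1690, 0.2297, 0.0833, 0.1476, 0.1968], E[r] = 2.1308, γ^t·E[r] = 1.725938, running G = 6.523854
t=3: π = [0.1760, 0.1702, 0.2284, 0.0833, 0.1492, 0.1929], E[r] = 2.1182, γ^t·E[r] = 1.544168, running G = 8.068022
t=4: π = [0.1761, 0.1711, 0.2281, 0.0833, 0.1484, 0.1929], E[r] = 2.1110, γ^t·E[r] = 1.385034, running G = 9.453056
t=5: π = [0.1763, 0.1710, 0.2280, 0.0833, 0.1484, 0.1930], E[r] = 2.1112, γ^t·E[r] = 1.246652, running G = 10.699708
t=6: π = [0.1763, 0.1710, 0.2280, 0.0833, 0.1484, 0.1930], E[r] = 2.1111, γ^t·E[r] = 1.121936, running G = 11.821644
t=7: π = [0.1763, 0.1710, 0.2280, 0.0833, 0.1484, 0.1930], E[r] = 2.1111, γ^t·E[r] = 1.009732, running G = 12.831376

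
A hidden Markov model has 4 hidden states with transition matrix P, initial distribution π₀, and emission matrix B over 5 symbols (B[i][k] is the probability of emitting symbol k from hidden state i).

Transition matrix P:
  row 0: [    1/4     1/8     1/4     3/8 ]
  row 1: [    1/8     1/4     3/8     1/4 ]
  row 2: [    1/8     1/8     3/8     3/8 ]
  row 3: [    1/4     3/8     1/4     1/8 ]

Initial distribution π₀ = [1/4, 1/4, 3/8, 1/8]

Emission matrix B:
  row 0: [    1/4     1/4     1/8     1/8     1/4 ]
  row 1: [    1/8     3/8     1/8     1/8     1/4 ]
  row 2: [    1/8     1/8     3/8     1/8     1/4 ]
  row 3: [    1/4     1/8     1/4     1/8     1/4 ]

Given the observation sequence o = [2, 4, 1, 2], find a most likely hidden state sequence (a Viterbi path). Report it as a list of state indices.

path = [2, 3, 1, 2]

t=0: δ = [3.125e-02, 3.125e-02, 1.406e-01, 3.125e-02]  (obs o_0=2)
t=1: δ = [4.395e-03, 4.395e-03, 1.318e-02, 1.318e-02]  ψ = [2, 2, 2, 2]  (obs o_1=4)
t=2: δ = [8.240e-04, 1.854e-03, 6.180e-04, 6.180e-04]  ψ = [3, 3, 2, 2]  (obs o_2=1)
t=3: δ = [2.897e-05, 5.794e-05, 2.607e-04, 1.159e-04]  ψ = [1, 1, 1, 1]  (obs o_3=2)
backtrack: best end state = 2; path = [2, 3, 1, 2]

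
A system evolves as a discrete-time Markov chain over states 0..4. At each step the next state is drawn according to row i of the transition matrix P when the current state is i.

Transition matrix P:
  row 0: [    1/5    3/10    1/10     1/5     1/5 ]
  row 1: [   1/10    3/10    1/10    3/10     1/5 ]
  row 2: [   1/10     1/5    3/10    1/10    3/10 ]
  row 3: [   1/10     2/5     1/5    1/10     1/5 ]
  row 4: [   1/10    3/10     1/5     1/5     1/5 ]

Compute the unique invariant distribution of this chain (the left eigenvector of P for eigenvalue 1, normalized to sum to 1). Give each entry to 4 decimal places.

π = [0.1111, 0.3017, 0.1764, 0.1932, 0.2176]

Balance equations π_j = Σ_i π_i·P[i][j]:
  π_0 = 1/5·π_0 + 1/10·π_1 + 1/10·π_2 + 1/10·π_3 + 1/10·π_4
  π_1 = 3/10·π_0 + 3/10·π_1 + 1/5·π_2 + 2/5·π_3 + 3/10·π_4
  π_2 = 1/10·π_0 + 1/10·π_1 + 3/10·π_2 + 1/5·π_3 + 1/5·π_4
  π_3 = 1/5·π_0 + 3/10·π_1 + 1/10·π_2 + 1/10·π_3 + 1/5·π_4
  normalize: π_0 + π_1 + π_2 + π_3 + π_4 = 1
Solving the linear system gives exactly π = [1/9, 877/2907, 1538/8721, 1685/8721, 1898/8721].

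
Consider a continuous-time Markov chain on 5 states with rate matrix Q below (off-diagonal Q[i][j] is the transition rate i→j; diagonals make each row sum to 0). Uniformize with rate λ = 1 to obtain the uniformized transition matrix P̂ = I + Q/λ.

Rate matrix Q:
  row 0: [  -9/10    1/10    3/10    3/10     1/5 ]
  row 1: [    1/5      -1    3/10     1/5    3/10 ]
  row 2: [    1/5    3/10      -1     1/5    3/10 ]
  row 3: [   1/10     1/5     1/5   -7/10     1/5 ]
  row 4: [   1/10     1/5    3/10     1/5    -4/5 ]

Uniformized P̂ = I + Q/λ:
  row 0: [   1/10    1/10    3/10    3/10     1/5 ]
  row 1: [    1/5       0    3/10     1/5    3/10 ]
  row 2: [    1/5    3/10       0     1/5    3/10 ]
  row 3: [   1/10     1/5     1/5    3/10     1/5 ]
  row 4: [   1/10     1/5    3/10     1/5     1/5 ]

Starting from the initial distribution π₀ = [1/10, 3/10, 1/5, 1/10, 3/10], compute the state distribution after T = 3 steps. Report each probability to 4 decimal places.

π = [0.1387, 0.1715, 0.2136, 0.2375, 0.2387]

t=0: π = [0.1000, 0.3000, 0.2000, 0.1000, 0.3000]
t=1: π = [0.1500, 0.1500, 0.2300, 0.2200, 0.2500]
t=2: π = [0.1380, 0.1780, 0.2090, 0.2370, 0.2380]
t=3: π = [0.1387, 0.1715, 0.2136, 0.2375, 0.2387]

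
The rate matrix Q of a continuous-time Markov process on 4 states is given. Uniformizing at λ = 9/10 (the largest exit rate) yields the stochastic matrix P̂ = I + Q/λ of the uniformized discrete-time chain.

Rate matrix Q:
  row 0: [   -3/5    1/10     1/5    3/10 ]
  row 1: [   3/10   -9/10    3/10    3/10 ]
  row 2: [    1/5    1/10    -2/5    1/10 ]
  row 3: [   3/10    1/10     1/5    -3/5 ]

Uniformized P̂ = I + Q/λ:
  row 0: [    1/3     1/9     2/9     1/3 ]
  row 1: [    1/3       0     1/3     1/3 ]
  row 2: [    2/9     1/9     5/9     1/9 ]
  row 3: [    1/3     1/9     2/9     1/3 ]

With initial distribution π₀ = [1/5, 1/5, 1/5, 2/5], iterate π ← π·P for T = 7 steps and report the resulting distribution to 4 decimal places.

π = [0.2945, 0.1000, 0.3499, 0.2556]

t=0: π = [0.2000, 0.2000, 0.2000, 0.4000]
t=1: π = [0.3111, 0.0889, 0.3111, 0.2889]
t=2: π = [0.2988, 0.1012, 0.3358, 0.2642]
t=3: π = [0.2960, 0.0999, 0.3454, 0.2587]
t=4: π = [0.2950, 0.1000, 0.3485, 0.2566]
t=5: π = [0.2946, 0.1000, 0.3495, 0.2559]
t=6: π = [0.2945, 0.1000, 0.3498, 0.2557]
t=7: π = [0.2945, 0.1000, 0.3499, 0.2556]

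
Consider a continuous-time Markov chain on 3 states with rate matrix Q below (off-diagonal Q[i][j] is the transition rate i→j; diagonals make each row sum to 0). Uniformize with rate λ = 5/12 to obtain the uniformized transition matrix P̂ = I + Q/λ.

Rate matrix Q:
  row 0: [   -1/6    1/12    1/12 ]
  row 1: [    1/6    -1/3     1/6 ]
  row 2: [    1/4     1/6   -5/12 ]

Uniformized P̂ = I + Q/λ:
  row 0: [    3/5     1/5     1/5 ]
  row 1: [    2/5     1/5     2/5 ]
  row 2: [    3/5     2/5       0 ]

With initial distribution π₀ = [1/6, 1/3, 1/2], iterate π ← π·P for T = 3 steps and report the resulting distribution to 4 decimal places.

π = [0.5533, 0.2453, 0.2013]

t=0: π = [0.1667, 0.3333, 0.5000]
t=1: π = [0.5333, 0.3000, 0.1667]
t=2: π = [0.5400, 0.2333, 0.2267]
t=3: π = [0.5533, 0.2453, 0.2013]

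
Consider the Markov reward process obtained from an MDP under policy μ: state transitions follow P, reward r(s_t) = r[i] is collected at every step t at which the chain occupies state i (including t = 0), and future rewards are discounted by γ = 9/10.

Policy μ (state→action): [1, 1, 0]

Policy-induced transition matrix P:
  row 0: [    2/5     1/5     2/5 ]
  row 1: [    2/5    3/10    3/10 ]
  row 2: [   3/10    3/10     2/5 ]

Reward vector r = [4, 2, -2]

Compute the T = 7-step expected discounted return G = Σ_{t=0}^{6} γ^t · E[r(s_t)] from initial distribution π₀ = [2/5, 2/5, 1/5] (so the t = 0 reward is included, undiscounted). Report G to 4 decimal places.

G = 7.2709

t=0: π = [0.4000, 0.4000, 0.2000], E[r] = 2.0000, γ^t·E[r] = 2.000000, running G = 2.000000
t=1: π = [0.3800, 0.2600, 0.3600], E[r] = 1.3200, γ^t·E[r] = 1.188000, running G = 3.188000
t=2: π = [0.3640, 0.2620, 0.3740], E[r] = 1.2320, γ^t·E[r] = 0.997920, running G = 4.185920
t=3: π = [0.3626, 0.2636, 0.3738], E[r] = 1.2300, γ^t·E[r] = 0.896670, running G = 5.082590
t=4: π = [0.3626, 0.2637, 0.3736], E[r] = 1.2307, γ^t·E[r] = 0.807449, running G = 5.890039
t=5: π = [0.3626, 0.2637, 0.3736], E[r] = 1.2308, γ^t·E[r] = 0.726756, running G = 6.616795
t=6: π = [0.3626, 0.2637, 0.3736], E[r] = 1.2308, γ^t·E[r] = 0.654082, running G = 7.270877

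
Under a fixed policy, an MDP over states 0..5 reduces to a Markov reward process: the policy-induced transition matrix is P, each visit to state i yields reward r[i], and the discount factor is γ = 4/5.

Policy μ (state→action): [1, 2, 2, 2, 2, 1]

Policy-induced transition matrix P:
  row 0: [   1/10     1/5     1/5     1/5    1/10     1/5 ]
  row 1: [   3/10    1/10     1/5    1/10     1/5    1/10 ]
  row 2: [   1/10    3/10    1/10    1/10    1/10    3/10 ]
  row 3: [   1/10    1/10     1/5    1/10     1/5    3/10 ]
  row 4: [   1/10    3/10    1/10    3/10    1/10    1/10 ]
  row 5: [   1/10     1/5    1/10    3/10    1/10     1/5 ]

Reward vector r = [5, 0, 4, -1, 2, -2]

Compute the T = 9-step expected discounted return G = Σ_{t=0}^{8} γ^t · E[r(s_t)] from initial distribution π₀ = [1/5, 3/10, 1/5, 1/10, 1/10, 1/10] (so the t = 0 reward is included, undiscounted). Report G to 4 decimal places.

G = 5.1440

t=0: π = [0.2000, 0.3000, 0.2000, 0.1000, 0.1000, 0.1000], E[r] = 1.7000, γ^t·E[r] = 1.700000, running G = 1.700000
t=1: π = [0.1600, 0.1900, 0.1600, 0.1600, 0.1400, 0.1900], E[r] = 1.1800, γ^t·E[r] = 0.944000, running G = 2.644000
t=2: π = [0.1380, 0.1950, 0.1510, 0.1820, 0.1350, 0.1990], E[r] = 0.9840, γ^t·E[r] = 0.629760, running G = 3.273760
t=3: π = [0.1390, 0.1909, 0.1515, 0.1806, 0.1377, 0.2003], E[r] = 0.9952, γ^t·E[r] = 0.509542, running G = 3.783302
t=4: π = [0.1382, 0.1918, 0.1511, 0.1815, 0.1372, 0.2004], E[r] = 0.9872, γ^t·E[r] = 0.404357, running G = 4.187660
t=5: π = [0.1384, 0.1915, 0.1511, 0.1813, 0.1373, 0.2004], E[r] = 0.9890, γ^t·E[r] = 0.324062, running G = 4.511722
t=6: π = [0.1383, 0.1916, 0.1511, 0.1814, 0.1373, 0.2004], E[r] = 0.9884, γ^t·E[r] = 0.259108, running G = 4.770830
t=7: π = [0.1383, 0.1915, 0.1511, 0.1814, 0.1373, 0.2004], E[r] = 0.9886, γ^t·E[r] = 0.207316, running G = 4.978147
t=8: π = [0.1383, 0.1916, 0.1511, 0.1814, 0.1373, 0.2004], E[r] = 0.9885, γ^t·E[r] = 0.165847, running G = 5.143993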